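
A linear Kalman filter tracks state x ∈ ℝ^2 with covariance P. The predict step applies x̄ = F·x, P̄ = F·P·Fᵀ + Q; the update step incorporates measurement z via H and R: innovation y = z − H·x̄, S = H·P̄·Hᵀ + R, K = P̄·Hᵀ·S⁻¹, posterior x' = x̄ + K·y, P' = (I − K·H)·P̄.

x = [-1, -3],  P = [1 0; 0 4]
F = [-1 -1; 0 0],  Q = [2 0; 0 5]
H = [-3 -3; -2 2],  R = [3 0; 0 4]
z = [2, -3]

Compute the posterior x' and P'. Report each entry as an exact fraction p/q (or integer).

x' = [73/134, -1025/938]
P' = [21/67 -10/67; -10/67 145/469]

x̄ = F·x = [4, 0]
P̄ = F·P·Fᵀ + Q = [7 0; 0 5]
y = z − H·x̄ = [14, 5]
S = H·P̄·Hᵀ + R = [111 12; 12 52]
K = P̄·Hᵀ·S⁻¹ = [-11/67 -31/134; -75/469 215/938]
x' = x̄ + K·y = [73/134, -1025/938]
P' = (I − K·H)·P̄ = [21/67 -10/67; -10/67 145/469]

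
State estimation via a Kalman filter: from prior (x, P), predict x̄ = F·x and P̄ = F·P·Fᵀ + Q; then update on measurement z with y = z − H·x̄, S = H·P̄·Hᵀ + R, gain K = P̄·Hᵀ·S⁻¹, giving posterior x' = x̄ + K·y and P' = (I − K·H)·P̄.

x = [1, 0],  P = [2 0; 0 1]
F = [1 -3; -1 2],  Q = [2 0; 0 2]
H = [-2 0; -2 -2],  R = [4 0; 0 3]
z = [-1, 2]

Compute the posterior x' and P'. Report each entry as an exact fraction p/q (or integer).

x' = [205/444, -145/111]
P' = [199/222 -92/111; -92/111 152/111]

x̄ = F·x = [1, -1]
P̄ = F·P·Fᵀ + Q = [13 -8; -8 8]
y = z − H·x̄ = [1, 2]
S = H·P̄·Hᵀ + R = [56 20; 20 23]
K = P̄·Hᵀ·S⁻¹ = [-199/444 -5/111; 46/111 -40/111]
x' = x̄ + K·y = [205/444, -145/111]
P' = (I − K·H)·P̄ = [199/222 -92/111; -92/111 152/111]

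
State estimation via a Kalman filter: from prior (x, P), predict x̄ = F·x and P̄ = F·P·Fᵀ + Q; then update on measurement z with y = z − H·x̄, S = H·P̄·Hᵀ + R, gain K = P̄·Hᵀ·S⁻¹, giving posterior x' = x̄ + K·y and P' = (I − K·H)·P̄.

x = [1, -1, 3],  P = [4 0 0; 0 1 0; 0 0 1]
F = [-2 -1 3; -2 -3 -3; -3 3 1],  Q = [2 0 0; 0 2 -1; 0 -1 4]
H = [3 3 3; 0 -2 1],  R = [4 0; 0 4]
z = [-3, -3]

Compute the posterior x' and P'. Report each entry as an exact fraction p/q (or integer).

x' = [2003608/275791, -522358/275791, -1756417/275791]
P' = [2235468/275791 -763660/275791 -1433152/275791; -763660/275791 393716/275791 397980/275791; -1433152/275791 397980/275791 1090780/275791]

x̄ = F·x = [8, -8, -3]
P̄ = F·P·Fᵀ + Q = [28 10 24; 10 36 11; 24 11 50]
y = z − H·x̄ = [6, -16]
S = H·P̄·Hᵀ + R = [1840 -87; -87 154]
K = P̄·Hᵀ·S⁻¹ = [28992/275791 23542/275791; 21027/275791 -97363/275791; 41706/275791 73705/275791]
x' = x̄ + K·y = [2003608/275791, -522358/275791, -1756417/275791]
P' = (I − K·H)·P̄ = [2235468/275791 -763660/275791 -1433152/275791; -763660/275791 393716/275791 397980/275791; -1433152/275791 397980/275791 1090780/275791]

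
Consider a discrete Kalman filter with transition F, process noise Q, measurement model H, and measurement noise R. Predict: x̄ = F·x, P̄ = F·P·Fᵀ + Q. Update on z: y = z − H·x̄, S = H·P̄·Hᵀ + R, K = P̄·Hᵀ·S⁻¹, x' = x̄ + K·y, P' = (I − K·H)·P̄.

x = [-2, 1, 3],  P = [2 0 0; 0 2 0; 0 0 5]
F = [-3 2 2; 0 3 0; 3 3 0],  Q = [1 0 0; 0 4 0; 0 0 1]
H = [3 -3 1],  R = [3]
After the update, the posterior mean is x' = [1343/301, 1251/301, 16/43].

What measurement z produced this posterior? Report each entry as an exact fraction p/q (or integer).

z = [1]

x̄ = F·x = [14, 3, -3]
P̄ = F·P·Fᵀ + Q = [47 12 -6; 12 22 18; -6 18 37]
S = H·P̄·Hᵀ + R = [301]
K = P̄·Hᵀ·S⁻¹ = [99/301; -12/301; -5/43]
x' − x̄ = [-2871/301, 348/301, 145/43] = K·y
y = (KᵀK)⁻¹·Kᵀ·(x' − x̄) = [-29]
z = y + H·x̄ = [-29] + [30] = [1]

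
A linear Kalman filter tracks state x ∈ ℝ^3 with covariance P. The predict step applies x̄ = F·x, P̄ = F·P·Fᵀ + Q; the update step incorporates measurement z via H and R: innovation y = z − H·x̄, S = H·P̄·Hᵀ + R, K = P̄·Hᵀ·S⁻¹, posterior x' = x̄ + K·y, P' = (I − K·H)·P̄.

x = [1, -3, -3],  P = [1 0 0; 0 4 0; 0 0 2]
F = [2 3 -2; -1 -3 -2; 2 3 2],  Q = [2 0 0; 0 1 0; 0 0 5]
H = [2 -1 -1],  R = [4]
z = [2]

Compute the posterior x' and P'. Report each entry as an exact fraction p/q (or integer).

x̄ = F·x = [-1, 14, -13]
P̄ = F·P·Fᵀ + Q = [50 -30 32; -30 46 -46; 32 -46 53]
y = z − H·x̄ = [5]
S = H·P̄·Hᵀ + R = [203]
K = P̄·Hᵀ·S⁻¹ = [14/29; -60/203; 57/203]
x' = x̄ + K·y = [41/29, 2542/203, -2354/203]
P' = (I − K·H)·P̄ = [78/29 -30/29 130/29; -30/29 5738/203 -5918/203; 130/29 -5918/203 7510/203]

x' = [41/29, 2542/203, -2354/203]
P' = [78/29 -30/29 130/29; -30/29 5738/203 -5918/203; 130/29 -5918/203 7510/203]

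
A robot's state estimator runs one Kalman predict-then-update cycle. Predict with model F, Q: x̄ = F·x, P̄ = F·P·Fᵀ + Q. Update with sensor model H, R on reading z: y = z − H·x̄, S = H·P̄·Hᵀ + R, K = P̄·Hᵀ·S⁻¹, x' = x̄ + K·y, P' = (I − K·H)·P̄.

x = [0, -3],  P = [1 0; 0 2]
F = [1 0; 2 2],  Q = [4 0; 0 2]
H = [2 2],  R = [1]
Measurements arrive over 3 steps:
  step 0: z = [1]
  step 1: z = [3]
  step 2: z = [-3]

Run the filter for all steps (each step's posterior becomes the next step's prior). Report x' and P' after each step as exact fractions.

step 0: x' = [182/93, -142/93], P' = [269/93 -262/93; -262/93 278/93]
step 1: x' = [4144/3881, 1800/3881], P' = [8297/3881 -7642/3881; -7642/3881 7934/3881]
step 2: x' = [-399634/155845, 37544/31169], P' = [305621/155845 -56098/31169; -56098/31169 58670/31169]

step 0: x̄ = F·x = [0, -6]
step 0: P̄ = F·P·Fᵀ + Q = [5 2; 2 14]
step 0: y = z − H·x̄ = [13]
step 0: S = H·P̄·Hᵀ + R = [93]
step 0: K = P̄·Hᵀ·S⁻¹ = [14/93; 32/93]
step 0: x' = x̄ + K·y = [182/93, -142/93]
step 0: P' = (I − K·H)·P̄ = [269/93 -262/93; -262/93 278/93]
step 1: x̄ = F·x = [182/93, 80/93]
step 1: P̄ = F·P·Fᵀ + Q = [641/93 14/93; 14/93 278/93]
step 1: y = z − H·x̄ = [-245/93]
step 1: S = H·P̄·Hᵀ + R = [3881/93]
step 1: K = P̄·Hᵀ·S⁻¹ = [1310/3881; 584/3881]
step 1: x' = x̄ + K·y = [4144/3881, 1800/3881]
step 1: P' = (I − K·H)·P̄ = [8297/3881 -7642/3881; -7642/3881 7934/3881]
step 2: x̄ = F·x = [4144/3881, 11888/3881]
step 2: P̄ = F·P·Fᵀ + Q = [23821/3881 1310/3881; 1310/3881 11550/3881]
step 2: y = z − H·x̄ = [-43707/3881]
step 2: S = H·P̄·Hᵀ + R = [155845/3881]
step 2: K = P̄·Hᵀ·S⁻¹ = [50262/155845; 5144/31169]
step 2: x' = x̄ + K·y = [-399634/155845, 37544/31169]
step 2: P' = (I − K·H)·P̄ = [305621/155845 -56098/31169; -56098/31169 58670/31169]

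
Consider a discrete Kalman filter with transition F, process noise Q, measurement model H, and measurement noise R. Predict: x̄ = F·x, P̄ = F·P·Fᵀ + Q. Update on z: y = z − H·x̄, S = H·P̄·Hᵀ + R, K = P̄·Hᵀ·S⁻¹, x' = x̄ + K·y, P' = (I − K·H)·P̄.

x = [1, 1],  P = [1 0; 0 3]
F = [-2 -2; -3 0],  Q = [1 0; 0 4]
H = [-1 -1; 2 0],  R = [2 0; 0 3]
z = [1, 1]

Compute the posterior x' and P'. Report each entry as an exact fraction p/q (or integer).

x̄ = F·x = [-4, -3]
P̄ = F·P·Fᵀ + Q = [17 6; 6 13]
y = z − H·x̄ = [-6, 9]
S = H·P̄·Hᵀ + R = [44 -46; -46 71]
K = P̄·Hᵀ·S⁻¹ = [-23/336 73/168; -797/1008 -173/504]
x' = x̄ + K·y = [9/28, -113/84]
P' = (I − K·H)·P̄ = [73/112 -173/336; -173/336 2113/1008]

x' = [9/28, -113/84]
P' = [73/112 -173/336; -173/336 2113/1008]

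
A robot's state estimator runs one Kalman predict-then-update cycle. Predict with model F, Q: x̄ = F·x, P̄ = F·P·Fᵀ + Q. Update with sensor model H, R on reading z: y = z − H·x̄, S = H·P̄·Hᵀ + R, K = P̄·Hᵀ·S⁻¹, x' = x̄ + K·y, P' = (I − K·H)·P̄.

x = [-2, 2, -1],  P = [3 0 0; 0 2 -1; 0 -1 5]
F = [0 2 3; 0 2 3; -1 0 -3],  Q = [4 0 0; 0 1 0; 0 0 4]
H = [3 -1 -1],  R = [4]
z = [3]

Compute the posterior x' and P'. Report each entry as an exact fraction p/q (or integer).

x̄ = F·x = [1, 1, 5]
P̄ = F·P·Fᵀ + Q = [45 41 -39; 41 42 -39; -39 -39 52]
y = z − H·x̄ = [6]
S = H·P̄·Hᵀ + R = [413]
K = P̄·Hᵀ·S⁻¹ = [19/59; 120/413; -130/413]
x' = x̄ + K·y = [173/59, 1133/413, 1285/413]
P' = (I − K·H)·P̄ = [128/59 139/59 169/59; 139/59 2946/413 -507/413; 169/59 -507/413 4576/413]

x' = [173/59, 1133/413, 1285/413]
P' = [128/59 139/59 169/59; 139/59 2946/413 -507/413; 169/59 -507/413 4576/413]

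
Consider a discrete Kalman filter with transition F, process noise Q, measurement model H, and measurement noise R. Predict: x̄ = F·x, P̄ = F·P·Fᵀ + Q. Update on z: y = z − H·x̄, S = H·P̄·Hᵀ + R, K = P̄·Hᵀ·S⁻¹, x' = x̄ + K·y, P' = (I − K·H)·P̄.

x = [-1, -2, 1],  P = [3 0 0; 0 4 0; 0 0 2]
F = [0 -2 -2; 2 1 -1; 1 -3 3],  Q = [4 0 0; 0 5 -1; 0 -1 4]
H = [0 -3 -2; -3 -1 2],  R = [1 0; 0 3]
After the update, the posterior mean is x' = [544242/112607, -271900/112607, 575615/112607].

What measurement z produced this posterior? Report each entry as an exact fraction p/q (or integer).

z = [-3, -2]

x̄ = F·x = [2, -5, 8]
P̄ = F·P·Fᵀ + Q = [28 -4 12; -4 23 -13; 12 -13 61]
S = H·P̄·Hᵀ + R = [296 -87; -87 406]
K = P̄·Hᵀ·S⁻¹ = [-336/3883 -17620/112607; -713/3883 -14693/112607; -865/3883 22083/112607]
x' − x̄ = [319028/112607, 291135/112607, -325241/112607] = K·y
y = (KᵀK)⁻¹·Kᵀ·(x' − x̄) = [-2, -17]
z = y + H·x̄ = [-2, -17] + [-1, 15] = [-3, -2]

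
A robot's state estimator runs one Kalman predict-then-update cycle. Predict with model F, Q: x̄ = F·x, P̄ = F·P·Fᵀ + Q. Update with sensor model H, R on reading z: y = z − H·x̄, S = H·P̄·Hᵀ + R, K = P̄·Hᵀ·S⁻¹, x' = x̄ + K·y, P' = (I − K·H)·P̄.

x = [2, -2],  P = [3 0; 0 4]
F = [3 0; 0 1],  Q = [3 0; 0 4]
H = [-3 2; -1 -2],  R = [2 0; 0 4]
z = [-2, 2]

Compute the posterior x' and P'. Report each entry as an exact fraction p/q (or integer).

x̄ = F·x = [6, -2]
P̄ = F·P·Fᵀ + Q = [30 0; 0 8]
y = z − H·x̄ = [20, 4]
S = H·P̄·Hᵀ + R = [304 58; 58 66]
K = P̄·Hᵀ·S⁻¹ = [-42/167 -39/167; 496/4175 -1448/4175]
x' = x̄ + K·y = [6/167, -4222/4175]
P' = (I − K·H)·P̄ = [60/167 48/167; 48/167 2296/4175]

x' = [6/167, -4222/4175]
P' = [60/167 48/167; 48/167 2296/4175]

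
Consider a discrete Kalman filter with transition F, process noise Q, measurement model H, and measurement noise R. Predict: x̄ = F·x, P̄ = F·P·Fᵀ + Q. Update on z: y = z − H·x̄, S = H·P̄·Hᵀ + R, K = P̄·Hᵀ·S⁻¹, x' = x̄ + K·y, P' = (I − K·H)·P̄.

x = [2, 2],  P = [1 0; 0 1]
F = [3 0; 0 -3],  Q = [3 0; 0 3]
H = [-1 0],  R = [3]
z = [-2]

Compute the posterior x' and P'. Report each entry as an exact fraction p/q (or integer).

x' = [14/5, -6]
P' = [12/5 0; 0 12]

x̄ = F·x = [6, -6]
P̄ = F·P·Fᵀ + Q = [12 0; 0 12]
y = z − H·x̄ = [4]
S = H·P̄·Hᵀ + R = [15]
K = P̄·Hᵀ·S⁻¹ = [-4/5; 0]
x' = x̄ + K·y = [14/5, -6]
P' = (I − K·H)·P̄ = [12/5 0; 0 12]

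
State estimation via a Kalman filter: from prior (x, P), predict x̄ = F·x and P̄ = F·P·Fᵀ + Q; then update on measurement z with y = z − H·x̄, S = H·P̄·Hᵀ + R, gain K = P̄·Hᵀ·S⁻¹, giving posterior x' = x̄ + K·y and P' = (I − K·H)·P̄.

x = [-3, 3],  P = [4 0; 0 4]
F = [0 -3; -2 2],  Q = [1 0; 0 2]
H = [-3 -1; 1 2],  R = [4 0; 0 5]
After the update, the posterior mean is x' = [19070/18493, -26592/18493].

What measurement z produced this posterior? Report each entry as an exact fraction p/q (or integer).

x̄ = F·x = [-9, 12]
P̄ = F·P·Fᵀ + Q = [37 -24; -24 34]
S = H·P̄·Hᵀ + R = [227 -11; -11 82]
K = P̄·Hᵀ·S⁻¹ = [-7255/18493 -3454/18493; 3600/18493 10406/18493]
x' − x̄ = [185507/18493, -248508/18493] = K·y
y = (KᵀK)⁻¹·Kᵀ·(x' − x̄) = [-17, -18]
z = y + H·x̄ = [-17, -18] + [15, 15] = [-2, -3]

z = [-2, -3]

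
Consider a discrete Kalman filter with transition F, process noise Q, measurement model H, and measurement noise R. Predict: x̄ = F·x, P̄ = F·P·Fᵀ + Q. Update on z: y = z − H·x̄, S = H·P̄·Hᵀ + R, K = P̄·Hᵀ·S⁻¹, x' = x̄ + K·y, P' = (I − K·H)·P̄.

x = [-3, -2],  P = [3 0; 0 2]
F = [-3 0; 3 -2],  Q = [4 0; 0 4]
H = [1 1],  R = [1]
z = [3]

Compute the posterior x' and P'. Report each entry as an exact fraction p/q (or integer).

x̄ = F·x = [9, -5]
P̄ = F·P·Fᵀ + Q = [31 -27; -27 39]
y = z − H·x̄ = [-1]
S = H·P̄·Hᵀ + R = [17]
K = P̄·Hᵀ·S⁻¹ = [4/17; 12/17]
x' = x̄ + K·y = [149/17, -97/17]
P' = (I − K·H)·P̄ = [511/17 -507/17; -507/17 519/17]

x' = [149/17, -97/17]
P' = [511/17 -507/17; -507/17 519/17]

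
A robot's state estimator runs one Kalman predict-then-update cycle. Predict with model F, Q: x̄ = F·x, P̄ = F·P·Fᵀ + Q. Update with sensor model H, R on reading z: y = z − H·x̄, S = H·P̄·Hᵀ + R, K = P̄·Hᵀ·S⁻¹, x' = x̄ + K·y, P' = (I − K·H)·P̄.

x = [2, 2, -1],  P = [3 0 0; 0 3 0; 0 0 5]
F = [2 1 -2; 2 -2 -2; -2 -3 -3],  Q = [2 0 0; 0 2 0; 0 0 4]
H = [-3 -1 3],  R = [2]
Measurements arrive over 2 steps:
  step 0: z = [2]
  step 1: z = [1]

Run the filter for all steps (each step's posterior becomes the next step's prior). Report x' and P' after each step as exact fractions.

step 0: x' = [2218/951, 1118/951, 1064/317], P' = [23087/951 22966/951 10223/317; 22966/951 43490/951 12484/317; 10223/317 12484/317 14429/317]
step 1: x' = [-4018060/2430107, 4029162/2430107, -1869387/2430107], P' = [57814908/17010749 -72170276/17010749 33576596/17010749; -72170276/17010749 883649302/17010749 223788226/17010749; 33576596/17010749 223788226/17010749 112240440/17010749]

step 0: x̄ = F·x = [8, 2, -7]
step 0: P̄ = F·P·Fᵀ + Q = [37 26 9; 26 46 36; 9 36 88]
step 0: y = z − H·x̄ = [49]
step 0: S = H·P̄·Hᵀ + R = [951]
step 0: K = P̄·Hᵀ·S⁻¹ = [-110/951; -16/951; 67/317]
step 0: x' = x̄ + K·y = [2218/951, 1118/951, 1064/317]
step 0: P' = (I − K·H)·P̄ = [23087/951 22966/951 10223/317; 22966/951 43490/951 12484/317; 10223/317 12484/317 14429/317]
step 1: x̄ = F·x = [-830/951, -4184/951, -17366/951]
step 1: P̄ = F·P·Fᵀ + Q = [7592/951 -37864/951 -95806/951; -37864/951 311894/951 770468/951; -95806/951 770468/951 2194901/951]
step 1: y = z − H·x̄ = [46375/951]
step 1: S = H·P̄·Hᵀ + R = [17010749/951]
step 1: K = P̄·Hᵀ·S⁻¹ = [-272330/17010749; 2113102/17010749; 6101653/17010749]
step 1: x' = x̄ + K·y = [-4018060/2430107, 4029162/2430107, -1869387/2430107]
step 1: P' = (I − K·H)·P̄ = [57814908/17010749 -72170276/17010749 33576596/17010749; -72170276/17010749 883649302/17010749 223788226/17010749; 33576596/17010749 223788226/17010749 112240440/17010749]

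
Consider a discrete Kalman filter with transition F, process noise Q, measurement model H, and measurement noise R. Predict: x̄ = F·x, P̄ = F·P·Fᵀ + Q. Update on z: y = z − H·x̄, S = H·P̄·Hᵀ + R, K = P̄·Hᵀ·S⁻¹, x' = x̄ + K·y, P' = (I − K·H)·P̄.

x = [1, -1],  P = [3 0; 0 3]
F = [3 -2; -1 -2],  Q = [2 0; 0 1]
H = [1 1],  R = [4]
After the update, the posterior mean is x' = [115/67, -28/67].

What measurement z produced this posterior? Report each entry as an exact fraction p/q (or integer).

z = [1]

x̄ = F·x = [5, 1]
P̄ = F·P·Fᵀ + Q = [41 3; 3 16]
S = H·P̄·Hᵀ + R = [67]
K = P̄·Hᵀ·S⁻¹ = [44/67; 19/67]
x' − x̄ = [-220/67, -95/67] = K·y
y = (KᵀK)⁻¹·Kᵀ·(x' − x̄) = [-5]
z = y + H·x̄ = [-5] + [6] = [1]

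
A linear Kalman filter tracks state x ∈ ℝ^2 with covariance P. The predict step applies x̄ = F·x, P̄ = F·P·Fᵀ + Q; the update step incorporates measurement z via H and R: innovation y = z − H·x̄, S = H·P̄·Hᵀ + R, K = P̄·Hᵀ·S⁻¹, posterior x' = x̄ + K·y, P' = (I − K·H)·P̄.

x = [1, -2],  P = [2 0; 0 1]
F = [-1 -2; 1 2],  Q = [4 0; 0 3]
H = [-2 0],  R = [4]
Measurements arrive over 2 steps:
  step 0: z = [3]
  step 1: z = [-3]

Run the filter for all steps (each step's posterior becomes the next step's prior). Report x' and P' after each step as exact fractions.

step 0: x' = [-12/11, -6/11], P' = [10/11 -6/11; -6/11 63/11]
step 1: x' = [447/293, -477/293], P' = [282/293 -238/293; -238/293 2069/293]

step 0: x̄ = F·x = [3, -3]
step 0: P̄ = F·P·Fᵀ + Q = [10 -6; -6 9]
step 0: y = z − H·x̄ = [9]
step 0: S = H·P̄·Hᵀ + R = [44]
step 0: K = P̄·Hᵀ·S⁻¹ = [-5/11; 3/11]
step 0: x' = x̄ + K·y = [-12/11, -6/11]
step 0: P' = (I − K·H)·P̄ = [10/11 -6/11; -6/11 63/11]
step 1: x̄ = F·x = [24/11, -24/11]
step 1: P̄ = F·P·Fᵀ + Q = [282/11 -238/11; -238/11 271/11]
step 1: y = z − H·x̄ = [15/11]
step 1: S = H·P̄·Hᵀ + R = [1172/11]
step 1: K = P̄·Hᵀ·S⁻¹ = [-141/293; 119/293]
step 1: x' = x̄ + K·y = [447/293, -477/293]
step 1: P' = (I − K·H)·P̄ = [282/293 -238/293; -238/293 2069/293]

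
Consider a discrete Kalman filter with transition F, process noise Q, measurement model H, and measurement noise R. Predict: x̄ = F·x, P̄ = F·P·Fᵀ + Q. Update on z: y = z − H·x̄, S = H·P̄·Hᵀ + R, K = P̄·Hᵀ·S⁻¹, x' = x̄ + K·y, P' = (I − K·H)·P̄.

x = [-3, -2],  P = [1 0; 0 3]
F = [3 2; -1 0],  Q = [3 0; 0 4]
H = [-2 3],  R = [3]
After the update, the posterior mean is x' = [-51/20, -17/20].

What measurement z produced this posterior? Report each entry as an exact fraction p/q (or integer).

x̄ = F·x = [-13, 3]
P̄ = F·P·Fᵀ + Q = [24 -3; -3 5]
S = H·P̄·Hᵀ + R = [180]
K = P̄·Hᵀ·S⁻¹ = [-19/60; 7/60]
x' − x̄ = [209/20, -77/20] = K·y
y = (KᵀK)⁻¹·Kᵀ·(x' − x̄) = [-33]
z = y + H·x̄ = [-33] + [35] = [2]

z = [2]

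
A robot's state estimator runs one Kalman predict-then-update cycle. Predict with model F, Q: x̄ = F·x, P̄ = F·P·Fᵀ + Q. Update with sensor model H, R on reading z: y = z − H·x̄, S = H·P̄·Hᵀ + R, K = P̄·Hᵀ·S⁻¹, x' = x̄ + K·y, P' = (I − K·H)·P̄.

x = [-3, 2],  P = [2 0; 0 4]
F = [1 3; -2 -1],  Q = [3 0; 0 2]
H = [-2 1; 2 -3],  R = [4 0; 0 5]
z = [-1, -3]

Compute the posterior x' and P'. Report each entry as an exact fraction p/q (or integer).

x̄ = F·x = [3, 4]
P̄ = F·P·Fᵀ + Q = [41 -16; -16 14]
y = z − H·x̄ = [1, 3]
S = H·P̄·Hᵀ + R = [246 -334; -334 487]
K = P̄·Hᵀ·S⁻¹ = [-2153/4123 -376/4123; -1157/4123 -1420/4123]
x' = x̄ + K·y = [9088/4123, 11075/4123]
P' = (I − K·H)·P̄ = [6929/4123 5246/4123; 5246/4123 5864/4123]

x' = [9088/4123, 11075/4123]
P' = [6929/4123 5246/4123; 5246/4123 5864/4123]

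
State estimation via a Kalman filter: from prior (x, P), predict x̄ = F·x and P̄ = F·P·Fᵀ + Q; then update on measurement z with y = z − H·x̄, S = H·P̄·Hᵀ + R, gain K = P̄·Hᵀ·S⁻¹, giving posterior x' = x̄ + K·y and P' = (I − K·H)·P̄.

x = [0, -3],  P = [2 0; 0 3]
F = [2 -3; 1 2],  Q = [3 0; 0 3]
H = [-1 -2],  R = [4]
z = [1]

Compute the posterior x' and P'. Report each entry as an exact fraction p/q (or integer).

x' = [253/27, -142/27]
P' = [976/27 -478/27; -478/27 259/27]

x̄ = F·x = [9, -6]
P̄ = F·P·Fᵀ + Q = [38 -14; -14 17]
y = z − H·x̄ = [-2]
S = H·P̄·Hᵀ + R = [54]
K = P̄·Hᵀ·S⁻¹ = [-5/27; -10/27]
x' = x̄ + K·y = [253/27, -142/27]
P' = (I − K·H)·P̄ = [976/27 -478/27; -478/27 259/27]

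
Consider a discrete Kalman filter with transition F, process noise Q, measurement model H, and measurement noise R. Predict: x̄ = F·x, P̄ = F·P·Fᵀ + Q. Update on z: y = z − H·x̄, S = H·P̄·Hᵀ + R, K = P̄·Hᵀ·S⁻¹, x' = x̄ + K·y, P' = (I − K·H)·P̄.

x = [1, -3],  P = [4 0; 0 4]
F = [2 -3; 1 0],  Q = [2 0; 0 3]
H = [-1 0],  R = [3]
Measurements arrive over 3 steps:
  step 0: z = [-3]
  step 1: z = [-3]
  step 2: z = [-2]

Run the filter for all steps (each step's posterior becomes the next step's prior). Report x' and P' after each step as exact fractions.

step 0: x' = [65/19, -7/57], P' = [54/19 8/19; 8/19 335/57]
step 1: x' = [195/61, 191/61], P' = [3489/1220 63/305; 63/305 1689/305]
step 2: x' = [563/319, 139965/38918], P' = [912/319 153/638; 153/638 212187/38918]

step 0: x̄ = F·x = [11, 1]
step 0: P̄ = F·P·Fᵀ + Q = [54 8; 8 7]
step 0: y = z − H·x̄ = [8]
step 0: S = H·P̄·Hᵀ + R = [57]
step 0: K = P̄·Hᵀ·S⁻¹ = [-18/19; -8/57]
step 0: x' = x̄ + K·y = [65/19, -7/57]
step 0: P' = (I − K·H)·P̄ = [54/19 8/19; 8/19 335/57]
step 1: x̄ = F·x = [137/19, 65/19]
step 1: P̄ = F·P·Fᵀ + Q = [1163/19 84/19; 84/19 111/19]
step 1: y = z − H·x̄ = [80/19]
step 1: S = H·P̄·Hᵀ + R = [1220/19]
step 1: K = P̄·Hᵀ·S⁻¹ = [-1163/1220; -21/305]
step 1: x' = x̄ + K·y = [195/61, 191/61]
step 1: P' = (I − K·H)·P̄ = [3489/1220 63/305; 63/305 1689/305]
step 2: x̄ = F·x = [-3, 195/61]
step 2: P̄ = F·P·Fᵀ + Q = [304/5 51/10; 51/10 7149/1220]
step 2: y = z − H·x̄ = [-5]
step 2: S = H·P̄·Hᵀ + R = [319/5]
step 2: K = P̄·Hᵀ·S⁻¹ = [-304/319; -51/638]
step 2: x' = x̄ + K·y = [563/319, 139965/38918]
step 2: P' = (I − K·H)·P̄ = [912/319 153/638; 153/638 212187/38918]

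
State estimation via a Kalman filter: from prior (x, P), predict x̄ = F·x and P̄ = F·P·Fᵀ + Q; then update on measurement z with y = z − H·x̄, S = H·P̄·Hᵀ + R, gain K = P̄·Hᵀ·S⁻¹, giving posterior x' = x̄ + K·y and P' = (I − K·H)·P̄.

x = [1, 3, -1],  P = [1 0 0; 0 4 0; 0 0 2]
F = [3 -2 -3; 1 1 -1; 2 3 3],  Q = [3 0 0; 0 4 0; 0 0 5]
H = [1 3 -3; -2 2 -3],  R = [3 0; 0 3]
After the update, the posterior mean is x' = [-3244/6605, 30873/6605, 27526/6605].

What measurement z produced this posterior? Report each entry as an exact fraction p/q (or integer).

z = [1, -2]

x̄ = F·x = [0, 5, 8]
P̄ = F·P·Fᵀ + Q = [46 1 -36; 1 11 8; -36 8 63]
S = H·P̄·Hᵀ + R = [793 309; 309 262]
K = P̄·Hᵀ·S⁻¹ = [35572/112285 -34239/112285; 3856/112285 -6262/112285; -21453/112285 -17984/112285]
x' − x̄ = [-3244/6605, -2152/6605, -25314/6605] = K·y
y = (KᵀK)⁻¹·Kᵀ·(x' − x̄) = [10, 12]
z = y + H·x̄ = [10, 12] + [-9, -14] = [1, -2]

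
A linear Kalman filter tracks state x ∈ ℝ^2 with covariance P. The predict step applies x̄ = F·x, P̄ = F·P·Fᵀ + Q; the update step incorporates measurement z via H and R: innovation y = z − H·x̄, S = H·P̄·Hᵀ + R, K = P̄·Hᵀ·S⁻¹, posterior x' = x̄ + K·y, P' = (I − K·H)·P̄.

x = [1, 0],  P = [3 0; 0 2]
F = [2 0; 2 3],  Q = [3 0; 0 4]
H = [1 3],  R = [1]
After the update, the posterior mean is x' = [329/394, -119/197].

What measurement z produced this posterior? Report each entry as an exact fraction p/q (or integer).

x̄ = F·x = [2, 2]
P̄ = F·P·Fᵀ + Q = [15 12; 12 34]
S = H·P̄·Hᵀ + R = [394]
K = P̄·Hᵀ·S⁻¹ = [51/394; 57/197]
x' − x̄ = [-459/394, -513/197] = K·y
y = (KᵀK)⁻¹·Kᵀ·(x' − x̄) = [-9]
z = y + H·x̄ = [-9] + [8] = [-1]

z = [-1]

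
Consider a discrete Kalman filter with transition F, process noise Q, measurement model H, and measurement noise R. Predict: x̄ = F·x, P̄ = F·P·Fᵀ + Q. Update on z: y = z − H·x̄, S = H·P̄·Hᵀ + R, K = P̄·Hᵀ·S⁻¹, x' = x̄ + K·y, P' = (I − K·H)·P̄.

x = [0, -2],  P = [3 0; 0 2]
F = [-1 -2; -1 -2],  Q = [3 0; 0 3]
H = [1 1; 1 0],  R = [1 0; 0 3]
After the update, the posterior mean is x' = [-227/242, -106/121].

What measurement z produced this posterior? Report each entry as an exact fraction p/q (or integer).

x̄ = F·x = [4, 4]
P̄ = F·P·Fᵀ + Q = [14 11; 11 14]
S = H·P̄·Hᵀ + R = [51 25; 25 17]
K = P̄·Hᵀ·S⁻¹ = [75/242 89/242; 75/121 -32/121]
x' − x̄ = [-1195/242, -590/121] = K·y
y = (KᵀK)⁻¹·Kᵀ·(x' − x̄) = [-10, -5]
z = y + H·x̄ = [-10, -5] + [8, 4] = [-2, -1]

z = [-2, -1]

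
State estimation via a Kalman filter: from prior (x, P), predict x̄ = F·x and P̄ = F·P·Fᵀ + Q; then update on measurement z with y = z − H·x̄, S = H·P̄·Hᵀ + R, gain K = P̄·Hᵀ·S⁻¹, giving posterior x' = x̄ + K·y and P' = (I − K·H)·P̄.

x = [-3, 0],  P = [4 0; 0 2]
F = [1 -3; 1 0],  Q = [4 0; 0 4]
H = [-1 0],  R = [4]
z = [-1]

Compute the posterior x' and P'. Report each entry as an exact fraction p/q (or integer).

x̄ = F·x = [-3, -3]
P̄ = F·P·Fᵀ + Q = [26 4; 4 8]
y = z − H·x̄ = [-4]
S = H·P̄·Hᵀ + R = [30]
K = P̄·Hᵀ·S⁻¹ = [-13/15; -2/15]
x' = x̄ + K·y = [7/15, -37/15]
P' = (I − K·H)·P̄ = [52/15 8/15; 8/15 112/15]

x' = [7/15, -37/15]
P' = [52/15 8/15; 8/15 112/15]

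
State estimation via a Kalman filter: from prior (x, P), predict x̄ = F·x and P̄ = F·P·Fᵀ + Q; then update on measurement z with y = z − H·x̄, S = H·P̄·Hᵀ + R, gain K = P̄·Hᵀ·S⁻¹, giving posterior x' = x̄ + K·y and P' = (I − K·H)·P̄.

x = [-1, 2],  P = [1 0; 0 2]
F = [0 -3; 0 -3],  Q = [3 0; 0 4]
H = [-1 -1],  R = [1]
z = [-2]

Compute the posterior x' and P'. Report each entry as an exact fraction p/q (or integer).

x' = [33/40, 1]
P' = [159/80 -3/2; -3/2 2]

x̄ = F·x = [-6, -6]
P̄ = F·P·Fᵀ + Q = [21 18; 18 22]
y = z − H·x̄ = [-14]
S = H·P̄·Hᵀ + R = [80]
K = P̄·Hᵀ·S⁻¹ = [-39/80; -1/2]
x' = x̄ + K·y = [33/40, 1]
P' = (I − K·H)·P̄ = [159/80 -3/2; -3/2 2]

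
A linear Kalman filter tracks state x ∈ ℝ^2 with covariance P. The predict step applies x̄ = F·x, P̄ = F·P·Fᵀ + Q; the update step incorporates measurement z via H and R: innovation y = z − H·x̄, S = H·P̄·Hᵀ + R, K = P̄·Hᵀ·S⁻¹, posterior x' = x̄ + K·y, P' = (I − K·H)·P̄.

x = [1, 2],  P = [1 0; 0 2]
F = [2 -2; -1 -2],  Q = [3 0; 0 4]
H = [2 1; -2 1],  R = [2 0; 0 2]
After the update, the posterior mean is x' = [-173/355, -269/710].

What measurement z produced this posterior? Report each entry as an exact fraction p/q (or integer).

x̄ = F·x = [-2, -5]
P̄ = F·P·Fᵀ + Q = [15 6; 6 13]
S = H·P̄·Hᵀ + R = [99 -47; -47 51]
K = P̄·Hᵀ·S⁻¹ = [177/710 -171/710; 661/1420 637/1420]
x' − x̄ = [537/355, 3281/710] = K·y
y = (KᵀK)⁻¹·Kᵀ·(x' − x̄) = [8, 2]
z = y + H·x̄ = [8, 2] + [-9, -1] = [-1, 1]

z = [-1, 1]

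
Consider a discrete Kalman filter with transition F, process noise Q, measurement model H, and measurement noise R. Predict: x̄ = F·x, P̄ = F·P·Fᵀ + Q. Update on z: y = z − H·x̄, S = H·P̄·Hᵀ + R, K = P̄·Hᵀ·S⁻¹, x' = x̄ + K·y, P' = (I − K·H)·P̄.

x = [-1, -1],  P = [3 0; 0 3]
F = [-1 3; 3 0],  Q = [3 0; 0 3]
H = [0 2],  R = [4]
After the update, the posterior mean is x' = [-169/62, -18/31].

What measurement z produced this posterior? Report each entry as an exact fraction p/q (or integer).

x̄ = F·x = [-2, -3]
P̄ = F·P·Fᵀ + Q = [33 -9; -9 30]
S = H·P̄·Hᵀ + R = [124]
K = P̄·Hᵀ·S⁻¹ = [-9/62; 15/31]
x' − x̄ = [-45/62, 75/31] = K·y
y = (KᵀK)⁻¹·Kᵀ·(x' − x̄) = [5]
z = y + H·x̄ = [5] + [-6] = [-1]

z = [-1]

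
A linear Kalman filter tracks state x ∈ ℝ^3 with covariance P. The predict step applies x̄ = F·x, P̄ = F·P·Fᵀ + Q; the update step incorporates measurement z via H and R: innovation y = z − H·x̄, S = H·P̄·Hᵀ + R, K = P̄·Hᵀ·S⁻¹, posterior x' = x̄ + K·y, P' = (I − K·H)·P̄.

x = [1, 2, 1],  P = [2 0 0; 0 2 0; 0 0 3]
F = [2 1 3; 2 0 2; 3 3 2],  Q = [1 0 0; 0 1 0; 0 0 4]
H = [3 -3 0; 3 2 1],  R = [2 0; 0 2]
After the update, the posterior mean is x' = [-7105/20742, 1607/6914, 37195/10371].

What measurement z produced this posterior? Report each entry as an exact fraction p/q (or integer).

z = [-2, 3]

x̄ = F·x = [7, 4, 11]
P̄ = F·P·Fᵀ + Q = [38 26 36; 26 21 24; 36 24 52]
S = H·P̄·Hᵀ + R = [65 174; 174 1104]
K = P̄·Hᵀ·S⁻¹ = [383/3457 3433/20742; -708/3457 1125/6914; 296/3457 1814/10371]
x' − x̄ = [-152299/20742, -26049/6914, -76886/10371] = K·y
y = (KᵀK)⁻¹·Kᵀ·(x' − x̄) = [-11, -37]
z = y + H·x̄ = [-11, -37] + [9, 40] = [-2, 3]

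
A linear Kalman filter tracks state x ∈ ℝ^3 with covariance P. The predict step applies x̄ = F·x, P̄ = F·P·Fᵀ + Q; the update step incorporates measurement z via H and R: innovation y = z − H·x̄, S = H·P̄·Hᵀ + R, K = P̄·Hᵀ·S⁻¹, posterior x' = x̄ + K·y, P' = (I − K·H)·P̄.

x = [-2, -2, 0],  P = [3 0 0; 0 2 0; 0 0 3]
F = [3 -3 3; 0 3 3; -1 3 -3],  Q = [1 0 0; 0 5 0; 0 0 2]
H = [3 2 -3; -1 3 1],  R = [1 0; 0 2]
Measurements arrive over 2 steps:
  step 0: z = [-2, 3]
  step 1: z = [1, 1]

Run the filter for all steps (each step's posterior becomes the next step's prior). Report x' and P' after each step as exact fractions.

step 0: x' = [-1327375/454637, 833696/1363911, -838404/454637], P' = [1457176/454637 -19869/454637 1421405/454637; -19869/454637 213394/1363911 13797/454637; 1421405/454637 13797/454637 1449402/454637]
step 1: x' = [-28961368687/59768115345, 15421915781/35860869207, -31400468833/59768115345], P' = [19063347559/19922705115 -428945177/11953623069 17502340966/19922705115; -428945177/11953623069 5517240317/35860869207 435624166/11953623069; 17502340966/19922705115 435624166/11953623069 18713401204/19922705115]

step 0: x̄ = F·x = [0, -6, -4]
step 0: P̄ = F·P·Fᵀ + Q = [73 9 -54; 9 50 -9; -54 -9 50]
step 0: y = z − H·x̄ = [-2, 25]
step 0: S = H·P̄·Hᵀ + R = [2496 -267; -267 575]
step 0: K = P̄·Hᵀ·S⁻¹ = [67575/454637 -47689/454637; 123794/1363911 123530/454637; -56397/454637 34694/454637]
step 0: x' = x̄ + K·y = [-1327375/454637, 833696/1363911, -838404/454637]
step 0: P' = (I − K·H)·P̄ = [1457176/454637 -19869/454637 1421405/454637; -19869/454637 213394/1363911 13797/454637; 1421405/454637 13797/454637 1449402/454637]
step 1: x̄ = F·x = [-7331033/454637, -1681516/454637, 4676283/454637]
step 1: P̄ = F·P·Fᵀ + Q = [52948607/454637 25018260/454637 -35103270/454637; 25018260/454637 16206331/454637 -16609044/454637; -35103270/454637 -16609044/454637 24450548/454637]
step 1: y = z − H·x̄ = [39839617/454637, -6508131/454637]
step 1: S = H·P̄·Hᵀ + R = [1893258864/454637 -54187971/454637; -54187971/454637 44608124/454637]
step 1: K = P̄·Hᵀ·S⁻¹ = [9759607567/59768115345 -1852866239/19922705115; 3253356547/35860869207 3190904830/11953623069; -6543300482/59768115345 1694590534/19922705115]
step 1: x' = x̄ + K·y = [-28961368687/59768115345, 15421915781/35860869207, -31400468833/59768115345]
step 1: P' = (I − K·H)·P̄ = [19063347559/19922705115 -428945177/11953623069 17502340966/19922705115; -428945177/11953623069 5517240317/35860869207 435624166/11953623069; 17502340966/19922705115 435624166/11953623069 18713401204/19922705115]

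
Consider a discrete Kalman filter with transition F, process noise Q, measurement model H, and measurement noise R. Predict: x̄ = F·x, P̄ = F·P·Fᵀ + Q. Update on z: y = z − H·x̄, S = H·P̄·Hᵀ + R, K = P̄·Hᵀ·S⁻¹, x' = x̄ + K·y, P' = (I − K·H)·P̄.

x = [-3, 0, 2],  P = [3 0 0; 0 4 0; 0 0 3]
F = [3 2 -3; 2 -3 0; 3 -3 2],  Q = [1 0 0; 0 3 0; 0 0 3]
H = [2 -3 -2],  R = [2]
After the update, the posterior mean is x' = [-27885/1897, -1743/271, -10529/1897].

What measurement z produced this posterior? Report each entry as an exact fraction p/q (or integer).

x̄ = F·x = [-15, -6, -5]
P̄ = F·P·Fᵀ + Q = [71 -6 -15; -6 51 54; -15 54 78]
S = H·P̄·Hᵀ + R = [1897]
K = P̄·Hᵀ·S⁻¹ = [190/1897; -39/271; -348/1897]
x' − x̄ = [570/1897, -117/271, -1044/1897] = K·y
y = (KᵀK)⁻¹·Kᵀ·(x' − x̄) = [3]
z = y + H·x̄ = [3] + [-2] = [1]

z = [1]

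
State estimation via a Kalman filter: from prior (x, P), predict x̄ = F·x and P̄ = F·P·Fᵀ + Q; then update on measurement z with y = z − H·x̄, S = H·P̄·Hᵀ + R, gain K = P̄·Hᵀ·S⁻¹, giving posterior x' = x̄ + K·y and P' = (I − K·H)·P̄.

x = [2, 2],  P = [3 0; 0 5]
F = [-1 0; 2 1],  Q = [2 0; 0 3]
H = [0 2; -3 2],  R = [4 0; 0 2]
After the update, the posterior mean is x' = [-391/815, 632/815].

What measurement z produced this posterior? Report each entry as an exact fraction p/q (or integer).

x̄ = F·x = [-2, 6]
P̄ = F·P·Fᵀ + Q = [5 -6; -6 20]
S = H·P̄·Hᵀ + R = [84 116; 116 199]
K = P̄·Hᵀ·S⁻¹ = [186/815 -219/815; 308/815 58/815]
x' − x̄ = [1239/815, -4258/815] = K·y
y = (KᵀK)⁻¹·Kᵀ·(x' − x̄) = [-11, -15]
z = y + H·x̄ = [-11, -15] + [12, 18] = [1, 3]

z = [1, 3]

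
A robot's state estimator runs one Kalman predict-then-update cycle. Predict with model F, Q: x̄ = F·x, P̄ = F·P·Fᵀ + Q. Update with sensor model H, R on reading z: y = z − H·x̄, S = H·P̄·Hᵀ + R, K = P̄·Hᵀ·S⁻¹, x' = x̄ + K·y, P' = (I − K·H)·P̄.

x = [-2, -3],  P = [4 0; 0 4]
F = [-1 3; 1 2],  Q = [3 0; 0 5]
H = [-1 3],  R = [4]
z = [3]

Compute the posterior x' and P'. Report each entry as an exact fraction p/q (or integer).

x' = [-181/38, -29/38]
P' = [6247/152 2105/152; 2105/152 775/152]

x̄ = F·x = [-7, -8]
P̄ = F·P·Fᵀ + Q = [43 20; 20 25]
y = z − H·x̄ = [20]
S = H·P̄·Hᵀ + R = [152]
K = P̄·Hᵀ·S⁻¹ = [17/152; 55/152]
x' = x̄ + K·y = [-181/38, -29/38]
P' = (I − K·H)·P̄ = [6247/152 2105/152; 2105/152 775/152]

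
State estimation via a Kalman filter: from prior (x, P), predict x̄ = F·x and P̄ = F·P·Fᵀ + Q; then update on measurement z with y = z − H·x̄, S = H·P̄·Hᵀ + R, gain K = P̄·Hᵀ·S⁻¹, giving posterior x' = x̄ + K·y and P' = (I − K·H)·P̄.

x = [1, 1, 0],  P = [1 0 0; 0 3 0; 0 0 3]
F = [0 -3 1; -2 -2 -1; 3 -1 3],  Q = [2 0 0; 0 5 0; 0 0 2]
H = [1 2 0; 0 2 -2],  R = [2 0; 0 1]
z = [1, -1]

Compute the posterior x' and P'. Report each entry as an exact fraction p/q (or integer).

x̄ = F·x = [-3, -4, 2]
P̄ = F·P·Fᵀ + Q = [32 15 18; 15 24 -9; 18 -9 41]
y = z − H·x̄ = [12, 11]
S = H·P̄·Hᵀ + R = [190 126; 126 333]
K = P̄·Hᵀ·S⁻¹ = [1189/2633 -1492/7899; 1407/5266 767/7899; 700/2633 -9500/23697]
x' = x̄ + K·y = [2695/7899, 2167/7899, 18494/23697]
P' = (I − K·H)·P̄ = [7554/2633 -2588/2633 -7018/7899; -2588/2633 3995/5266 5609/7899; -7018/7899 5609/7899 21577/23697]

x' = [2695/7899, 2167/7899, 18494/23697]
P' = [7554/2633 -2588/2633 -7018/7899; -2588/2633 3995/5266 5609/7899; -7018/7899 5609/7899 21577/23697]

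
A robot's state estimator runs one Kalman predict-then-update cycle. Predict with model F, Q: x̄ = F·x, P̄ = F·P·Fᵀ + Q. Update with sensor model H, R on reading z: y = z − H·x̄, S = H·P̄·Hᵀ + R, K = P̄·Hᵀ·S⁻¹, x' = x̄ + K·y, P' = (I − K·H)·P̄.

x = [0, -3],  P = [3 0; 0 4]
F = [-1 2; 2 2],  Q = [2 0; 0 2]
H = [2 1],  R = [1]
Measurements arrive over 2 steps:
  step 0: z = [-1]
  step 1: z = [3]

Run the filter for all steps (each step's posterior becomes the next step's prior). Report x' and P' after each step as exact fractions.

step 0: x' = [-46/155, -16/31], P' = [551/155 -210/31; -210/31 430/31]
step 1: x' = [141306/79105, -46242/79105], P' = [64871/79105 -97022/79105; -97022/79105 207554/79105]

step 0: x̄ = F·x = [-6, -6]
step 0: P̄ = F·P·Fᵀ + Q = [21 10; 10 30]
step 0: y = z − H·x̄ = [17]
step 0: S = H·P̄·Hᵀ + R = [155]
step 0: K = P̄·Hᵀ·S⁻¹ = [52/155; 10/31]
step 0: x' = x̄ + K·y = [-46/155, -16/31]
step 0: P' = (I − K·H)·P̄ = [551/155 -210/31; -210/31 430/31]
step 1: x̄ = F·x = [-114/155, -252/155]
step 1: P̄ = F·P·Fᵀ + Q = [13661/155 5398/155; 5398/155 2714/155]
step 1: y = z − H·x̄ = [189/31]
step 1: S = H·P̄·Hᵀ + R = [15821/31]
step 1: K = P̄·Hᵀ·S⁻¹ = [6544/15821; 2702/15821]
step 1: x' = x̄ + K·y = [141306/79105, -46242/79105]
step 1: P' = (I − K·H)·P̄ = [64871/79105 -97022/79105; -97022/79105 207554/79105]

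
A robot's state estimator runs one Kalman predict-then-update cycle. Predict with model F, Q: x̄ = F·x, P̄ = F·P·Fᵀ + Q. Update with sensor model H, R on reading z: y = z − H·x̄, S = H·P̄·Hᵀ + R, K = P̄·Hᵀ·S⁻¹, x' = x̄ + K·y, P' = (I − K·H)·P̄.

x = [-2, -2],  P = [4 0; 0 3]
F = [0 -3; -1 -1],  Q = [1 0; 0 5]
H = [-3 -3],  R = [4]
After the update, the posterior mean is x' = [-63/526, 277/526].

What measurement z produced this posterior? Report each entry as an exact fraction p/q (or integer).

x̄ = F·x = [6, 4]
P̄ = F·P·Fᵀ + Q = [28 9; 9 12]
S = H·P̄·Hᵀ + R = [526]
K = P̄·Hᵀ·S⁻¹ = [-111/526; -63/526]
x' − x̄ = [-3219/526, -1827/526] = K·y
y = (KᵀK)⁻¹·Kᵀ·(x' − x̄) = [29]
z = y + H·x̄ = [29] + [-30] = [-1]

z = [-1]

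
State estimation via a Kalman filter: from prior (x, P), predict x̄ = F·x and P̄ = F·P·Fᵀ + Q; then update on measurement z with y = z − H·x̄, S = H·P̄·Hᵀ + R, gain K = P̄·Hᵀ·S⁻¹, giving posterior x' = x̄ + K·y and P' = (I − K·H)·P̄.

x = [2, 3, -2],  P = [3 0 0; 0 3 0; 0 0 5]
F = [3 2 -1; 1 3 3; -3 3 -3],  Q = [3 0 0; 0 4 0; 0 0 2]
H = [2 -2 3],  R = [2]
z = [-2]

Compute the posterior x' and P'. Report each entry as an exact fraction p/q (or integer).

x' = [19874/1715, 3736/343, -1908/1715]
P' = [72861/1715 7900/343 -22182/1715; 7900/343 17852/343 6606/343; -22182/1715 6606/343 37054/1715]

x̄ = F·x = [14, 5, 9]
P̄ = F·P·Fᵀ + Q = [47 12 6; 12 79 -27; 6 -27 101]
y = z − H·x̄ = [-47]
S = H·P̄·Hᵀ + R = [1715]
K = P̄·Hᵀ·S⁻¹ = [88/1715; -43/343; 369/1715]
x' = x̄ + K·y = [19874/1715, 3736/343, -1908/1715]
P' = (I − K·H)·P̄ = [72861/1715 7900/343 -22182/1715; 7900/343 17852/343 6606/343; -22182/1715 6606/343 37054/1715]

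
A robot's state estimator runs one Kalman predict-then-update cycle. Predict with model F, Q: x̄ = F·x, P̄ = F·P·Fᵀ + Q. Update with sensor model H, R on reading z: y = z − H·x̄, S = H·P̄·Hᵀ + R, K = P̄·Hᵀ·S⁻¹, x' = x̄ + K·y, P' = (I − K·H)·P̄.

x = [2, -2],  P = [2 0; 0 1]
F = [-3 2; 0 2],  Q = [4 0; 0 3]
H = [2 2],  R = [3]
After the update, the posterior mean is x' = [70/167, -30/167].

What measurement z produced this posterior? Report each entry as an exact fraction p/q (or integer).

z = [1]

x̄ = F·x = [-10, -4]
P̄ = F·P·Fᵀ + Q = [26 4; 4 7]
S = H·P̄·Hᵀ + R = [167]
K = P̄·Hᵀ·S⁻¹ = [60/167; 22/167]
x' − x̄ = [1740/167, 638/167] = K·y
y = (KᵀK)⁻¹·Kᵀ·(x' − x̄) = [29]
z = y + H·x̄ = [29] + [-28] = [1]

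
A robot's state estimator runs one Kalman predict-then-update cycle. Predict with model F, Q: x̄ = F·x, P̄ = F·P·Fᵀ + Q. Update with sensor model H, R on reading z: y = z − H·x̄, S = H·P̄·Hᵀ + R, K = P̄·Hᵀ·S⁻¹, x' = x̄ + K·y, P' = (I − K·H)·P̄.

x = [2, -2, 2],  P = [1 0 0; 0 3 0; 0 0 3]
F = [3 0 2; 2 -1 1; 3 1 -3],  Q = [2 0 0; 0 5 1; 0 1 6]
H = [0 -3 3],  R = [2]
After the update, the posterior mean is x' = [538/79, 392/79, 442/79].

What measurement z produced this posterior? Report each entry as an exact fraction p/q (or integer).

z = [2]

x̄ = F·x = [10, 8, -2]
P̄ = F·P·Fᵀ + Q = [23 12 -9; 12 15 -5; -9 -5 45]
S = H·P̄·Hᵀ + R = [632]
K = P̄·Hᵀ·S⁻¹ = [-63/632; -15/158; 75/316]
x' − x̄ = [-252/79, -240/79, 600/79] = K·y
y = (KᵀK)⁻¹·Kᵀ·(x' − x̄) = [32]
z = y + H·x̄ = [32] + [-30] = [2]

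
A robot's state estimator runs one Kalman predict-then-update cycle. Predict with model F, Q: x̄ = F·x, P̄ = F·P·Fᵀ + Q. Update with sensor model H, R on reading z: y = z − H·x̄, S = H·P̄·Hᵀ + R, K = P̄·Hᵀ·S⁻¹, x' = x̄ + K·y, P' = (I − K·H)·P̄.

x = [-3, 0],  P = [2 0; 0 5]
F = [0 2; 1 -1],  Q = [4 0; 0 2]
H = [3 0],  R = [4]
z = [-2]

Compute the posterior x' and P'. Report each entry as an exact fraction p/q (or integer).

x' = [-36/55, -30/11]
P' = [24/55 -2/11; -2/11 54/11]

x̄ = F·x = [0, -3]
P̄ = F·P·Fᵀ + Q = [24 -10; -10 9]
y = z − H·x̄ = [-2]
S = H·P̄·Hᵀ + R = [220]
K = P̄·Hᵀ·S⁻¹ = [18/55; -3/22]
x' = x̄ + K·y = [-36/55, -30/11]
P' = (I − K·H)·P̄ = [24/55 -2/11; -2/11 54/11]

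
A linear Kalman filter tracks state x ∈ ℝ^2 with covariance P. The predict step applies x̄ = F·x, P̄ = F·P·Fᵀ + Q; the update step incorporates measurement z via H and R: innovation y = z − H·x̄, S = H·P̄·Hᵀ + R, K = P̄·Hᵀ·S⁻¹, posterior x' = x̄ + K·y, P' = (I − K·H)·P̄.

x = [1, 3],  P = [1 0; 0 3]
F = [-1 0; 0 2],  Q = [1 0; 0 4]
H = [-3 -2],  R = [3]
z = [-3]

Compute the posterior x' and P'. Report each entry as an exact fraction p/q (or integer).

x̄ = F·x = [-1, 6]
P̄ = F·P·Fᵀ + Q = [2 0; 0 16]
y = z − H·x̄ = [6]
S = H·P̄·Hᵀ + R = [85]
K = P̄·Hᵀ·S⁻¹ = [-6/85; -32/85]
x' = x̄ + K·y = [-121/85, 318/85]
P' = (I − K·H)·P̄ = [134/85 -192/85; -192/85 336/85]

x' = [-121/85, 318/85]
P' = [134/85 -192/85; -192/85 336/85]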